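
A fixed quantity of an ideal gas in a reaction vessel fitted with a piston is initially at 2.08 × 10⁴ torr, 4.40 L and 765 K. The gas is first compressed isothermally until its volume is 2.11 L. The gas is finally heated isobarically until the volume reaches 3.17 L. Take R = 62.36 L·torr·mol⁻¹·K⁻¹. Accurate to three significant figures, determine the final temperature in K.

Isothermal, so P V is constant: T₂ = T₁; P₂ = P₁·(V₁/V₂) = 4.337e+04 torr.
Isobaric, so V/T is constant: P₃ = P₂; T₃ = T₂·(V₃/V₂) = 1149 K.

T₃ ≈ 1.15e+03 K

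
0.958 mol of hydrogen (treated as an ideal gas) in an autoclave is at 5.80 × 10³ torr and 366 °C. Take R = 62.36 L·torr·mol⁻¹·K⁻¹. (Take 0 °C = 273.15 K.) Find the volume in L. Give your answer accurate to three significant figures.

Convert: T = 639.15 K.
PV = nRT ⇒ V = nRT/P = (0.958 × 62.36 × 639.15) / 5.80e+03

V ≈ 6.58 L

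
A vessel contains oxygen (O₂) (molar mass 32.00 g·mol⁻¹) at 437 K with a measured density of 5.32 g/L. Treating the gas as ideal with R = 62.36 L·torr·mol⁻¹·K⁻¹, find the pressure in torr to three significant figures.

ρ = PM/(RT) ⇒ P = ρRT/M = (5.32 × 62.36 × 437.0) / 32.00

P ≈ 4.53e+03 torr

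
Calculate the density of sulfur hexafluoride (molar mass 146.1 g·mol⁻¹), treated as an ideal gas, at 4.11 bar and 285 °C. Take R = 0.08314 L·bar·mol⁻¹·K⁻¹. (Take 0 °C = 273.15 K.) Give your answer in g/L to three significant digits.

ρ ≈ 12.9 g/L

ρ = PM/(RT) = (4.11 × 146.1) / (0.08314 × 558.1)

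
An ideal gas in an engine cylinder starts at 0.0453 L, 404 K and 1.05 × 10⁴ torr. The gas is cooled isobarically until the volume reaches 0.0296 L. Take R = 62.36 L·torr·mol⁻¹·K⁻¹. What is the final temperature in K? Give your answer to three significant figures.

P constant ⇒ V ∝ T: P₂ = P₁; T₂ = T₁·(V₂/V₁) = 264.0 K.

T₂ ≈ 264 K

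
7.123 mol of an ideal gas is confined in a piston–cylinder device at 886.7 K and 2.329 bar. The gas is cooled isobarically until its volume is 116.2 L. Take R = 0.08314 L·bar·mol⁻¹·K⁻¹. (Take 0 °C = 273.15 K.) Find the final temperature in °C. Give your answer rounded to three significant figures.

From PV = nRT: V₁ = nRT₁/P₁ = 225.5 L.
Isobaric, so V/T is constant: P₂ = P₁; T₂ = T₁·(V₂/V₁) = 457.0 K.

T₂ ≈ 184 °C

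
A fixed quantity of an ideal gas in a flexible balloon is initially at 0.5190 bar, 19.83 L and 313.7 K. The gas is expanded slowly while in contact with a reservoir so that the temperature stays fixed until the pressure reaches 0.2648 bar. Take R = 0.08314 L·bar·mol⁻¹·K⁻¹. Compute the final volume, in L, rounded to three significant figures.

V₂ ≈ 38.9 L

Isothermal, so P V is constant: T₂ = T₁; V₂ = V₁·(P₁/P₂) = 38.87 L.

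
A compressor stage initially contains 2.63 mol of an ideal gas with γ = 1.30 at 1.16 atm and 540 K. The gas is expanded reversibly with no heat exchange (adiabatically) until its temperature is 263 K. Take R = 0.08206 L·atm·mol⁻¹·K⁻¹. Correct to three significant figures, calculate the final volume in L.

From PV = nRT: V₁ = nRT₁/P₁ = 100.5 L.
Adiabatic (γ = 1.30), T V^(γ−1) and P V^γ constant: P₂ = P₁·(T₂/T₁)^(γ/(γ−1)) = 0.05135 atm; V₂ = V₁·(T₁/T₂)^(1/(γ−1)) = 1105 L.

V₂ ≈ 1.11e+03 L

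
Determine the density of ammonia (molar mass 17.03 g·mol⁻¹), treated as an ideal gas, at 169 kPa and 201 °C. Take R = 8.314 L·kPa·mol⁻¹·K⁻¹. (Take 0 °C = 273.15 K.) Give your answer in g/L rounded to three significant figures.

ρ ≈ 0.730 g/L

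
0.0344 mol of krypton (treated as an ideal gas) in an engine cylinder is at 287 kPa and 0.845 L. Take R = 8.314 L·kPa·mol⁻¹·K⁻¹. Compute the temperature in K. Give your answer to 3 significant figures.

T ≈ 848 K

PV = nRT ⇒ T = PV/(nR) = (287 × 0.845) / (0.0344 × 8.314)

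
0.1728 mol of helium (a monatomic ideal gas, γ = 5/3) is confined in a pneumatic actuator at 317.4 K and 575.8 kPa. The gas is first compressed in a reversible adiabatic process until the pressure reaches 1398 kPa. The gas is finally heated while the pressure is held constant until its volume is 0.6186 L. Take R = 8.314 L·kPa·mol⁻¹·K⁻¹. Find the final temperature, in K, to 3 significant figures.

T₃ ≈ 602 K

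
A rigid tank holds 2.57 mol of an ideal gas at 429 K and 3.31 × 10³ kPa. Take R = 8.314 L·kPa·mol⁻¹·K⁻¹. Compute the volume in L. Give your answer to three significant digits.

V ≈ 2.77 L

PV = nRT ⇒ V = nRT/P = (2.57 × 8.314 × 429) / 3.31e+03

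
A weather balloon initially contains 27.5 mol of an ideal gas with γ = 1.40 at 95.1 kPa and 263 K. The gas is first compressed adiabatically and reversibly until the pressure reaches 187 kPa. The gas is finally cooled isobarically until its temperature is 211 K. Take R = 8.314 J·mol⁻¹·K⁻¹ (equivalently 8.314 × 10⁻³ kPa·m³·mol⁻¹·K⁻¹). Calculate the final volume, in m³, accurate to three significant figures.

From PV = nRT: V₁ = nRT₁/P₁ = 0.6323 m³.
Adiabatic (γ = 1.40), T V^(γ−1) and P V^γ constant: T₂ = T₁·(P₂/P₁)^((γ−1)/γ) = 319.1 K; V₂ = V₁·(P₁/P₂)^(1/γ) = 0.3901 m³.
P constant ⇒ V ∝ T: P₃ = P₂; V₃ = V₂·(T₃/T₂) = 0.2580 m³.

V₃ ≈ 0.258 m³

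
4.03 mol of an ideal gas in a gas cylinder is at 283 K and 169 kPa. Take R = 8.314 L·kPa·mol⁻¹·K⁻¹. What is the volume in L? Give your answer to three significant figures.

V ≈ 56.1 L

PV = nRT ⇒ V = nRT/P = (4.03 × 8.314 × 283) / 169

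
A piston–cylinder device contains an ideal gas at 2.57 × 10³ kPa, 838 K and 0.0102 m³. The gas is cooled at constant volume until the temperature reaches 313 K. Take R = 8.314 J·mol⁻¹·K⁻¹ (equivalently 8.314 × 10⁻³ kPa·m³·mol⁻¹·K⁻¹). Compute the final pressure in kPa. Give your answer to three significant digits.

Isochoric, so P/T is constant: V₂ = V₁; P₂ = P₁·(T₂/T₁) = 959.9 kPa.

P₂ ≈ 960 kPa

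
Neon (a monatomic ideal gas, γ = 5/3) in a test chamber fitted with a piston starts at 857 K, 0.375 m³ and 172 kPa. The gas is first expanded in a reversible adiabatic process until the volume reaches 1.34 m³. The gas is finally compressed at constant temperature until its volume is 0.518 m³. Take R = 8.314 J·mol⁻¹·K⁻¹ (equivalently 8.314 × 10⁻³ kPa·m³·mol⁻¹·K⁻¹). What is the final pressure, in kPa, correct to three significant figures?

Reversible adiabatic, γ = 5/3: T₂ = T₁·(V₁/V₂)^(γ−1) = 366.7 K; P₂ = P₁·(V₁/V₂)^γ = 20.59 kPa.
Isothermal, so P V is constant: T₃ = T₂; P₃ = P₂·(V₂/V₃) = 53.27 kPa.

P₃ ≈ 53.3 kPa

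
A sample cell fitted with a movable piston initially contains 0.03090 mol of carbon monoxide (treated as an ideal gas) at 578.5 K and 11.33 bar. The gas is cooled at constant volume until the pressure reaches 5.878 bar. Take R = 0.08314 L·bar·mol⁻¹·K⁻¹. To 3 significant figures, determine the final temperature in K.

T₂ ≈ 300 K

From PV = nRT: V₁ = nRT₁/P₁ = 0.1312 L.
Isochoric, so P/T is constant: V₂ = V₁; T₂ = T₁·(P₂/P₁) = 300.1 K.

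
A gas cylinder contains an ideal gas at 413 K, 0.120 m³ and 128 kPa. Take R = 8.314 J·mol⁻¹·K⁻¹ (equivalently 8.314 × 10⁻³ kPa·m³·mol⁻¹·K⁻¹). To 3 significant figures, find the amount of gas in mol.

n ≈ 4.47 mol

PV = nRT ⇒ n = PV/(RT) = (128 × 0.120) / (8.314 × 10⁻³ × 413)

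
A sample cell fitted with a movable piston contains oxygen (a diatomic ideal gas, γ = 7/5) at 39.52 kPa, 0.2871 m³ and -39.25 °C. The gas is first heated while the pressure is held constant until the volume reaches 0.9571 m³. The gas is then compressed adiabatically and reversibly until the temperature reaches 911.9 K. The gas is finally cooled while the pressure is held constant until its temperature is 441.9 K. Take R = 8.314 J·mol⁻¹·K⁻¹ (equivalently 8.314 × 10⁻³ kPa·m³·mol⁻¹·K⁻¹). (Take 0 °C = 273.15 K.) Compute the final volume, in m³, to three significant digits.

Convert: T₁ = 233.9 K.
Isobaric, so V/T is constant: P₂ = P₁; T₂ = T₁·(V₂/V₁) = 779.7 K.
Reversible adiabatic, γ = 7/5: P₃ = P₂·(T₃/T₂)^(γ/(γ−1)) = 68.36 kPa; V₃ = V₂·(T₂/T₃)^(1/(γ−1)) = 0.6471 m³.
P constant ⇒ V ∝ T: P₄ = P₃; V₄ = V₃·(T₄/T₃) = 0.3136 m³.

V₄ ≈ 0.314 m³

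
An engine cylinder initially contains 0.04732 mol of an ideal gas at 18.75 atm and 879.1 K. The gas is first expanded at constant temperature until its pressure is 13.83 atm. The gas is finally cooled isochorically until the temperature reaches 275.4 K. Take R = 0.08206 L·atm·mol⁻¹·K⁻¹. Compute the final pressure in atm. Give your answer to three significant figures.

From PV = nRT: V₁ = nRT₁/P₁ = 0.1821 L.
Isothermal, so P V is constant: T₂ = T₁; V₂ = V₁·(P₁/P₂) = 0.2468 L.
Isochoric, so P/T is constant: V₃ = V₂; P₃ = P₂·(T₃/T₂) = 4.333 atm.

P₃ ≈ 4.33 atm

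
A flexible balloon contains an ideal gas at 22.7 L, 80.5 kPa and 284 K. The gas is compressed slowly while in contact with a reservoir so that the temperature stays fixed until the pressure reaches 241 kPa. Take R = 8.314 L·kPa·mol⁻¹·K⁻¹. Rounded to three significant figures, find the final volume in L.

V₂ ≈ 7.58 L

Isothermal, so P V is constant: T₂ = T₁; V₂ = V₁·(P₁/P₂) = 7.582 L.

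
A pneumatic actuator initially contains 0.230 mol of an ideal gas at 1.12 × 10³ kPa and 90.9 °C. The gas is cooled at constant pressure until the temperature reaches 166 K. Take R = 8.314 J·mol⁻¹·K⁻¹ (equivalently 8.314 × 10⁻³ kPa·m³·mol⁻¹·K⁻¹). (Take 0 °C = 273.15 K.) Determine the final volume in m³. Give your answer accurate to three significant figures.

Convert: T₁ = 364.0 K.
From PV = nRT: V₁ = nRT₁/P₁ = 0.0006216 m³.
P constant ⇒ V ∝ T: P₂ = P₁; V₂ = V₁·(T₂/T₁) = 0.0002834 m³.

V₂ ≈ 0.000283 m³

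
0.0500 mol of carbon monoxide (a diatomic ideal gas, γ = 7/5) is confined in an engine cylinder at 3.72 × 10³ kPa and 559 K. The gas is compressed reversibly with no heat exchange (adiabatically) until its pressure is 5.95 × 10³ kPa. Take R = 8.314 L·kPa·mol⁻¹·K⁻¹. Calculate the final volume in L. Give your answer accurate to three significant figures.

From PV = nRT: V₁ = nRT₁/P₁ = 0.06247 L.
Adiabatic (γ = 7/5), T V^(γ−1) and P V^γ constant: T₂ = T₁·(P₂/P₁)^((γ−1)/γ) = 639.3 K; V₂ = V₁·(P₁/P₂)^(1/γ) = 0.04466 L.

V₂ ≈ 0.0447 L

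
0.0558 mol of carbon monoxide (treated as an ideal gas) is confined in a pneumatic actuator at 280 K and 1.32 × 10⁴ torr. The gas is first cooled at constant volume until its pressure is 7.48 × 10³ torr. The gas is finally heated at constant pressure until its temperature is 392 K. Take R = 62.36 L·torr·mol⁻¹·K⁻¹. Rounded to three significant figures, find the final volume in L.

V₃ ≈ 0.182 L

From PV = nRT: V₁ = nRT₁/P₁ = 0.07381 L.
Isochoric, so P/T is constant: V₂ = V₁; T₂ = T₁·(P₂/P₁) = 158.7 K.
P constant ⇒ V ∝ T: P₃ = P₂; V₃ = V₂·(T₃/T₂) = 0.1824 L.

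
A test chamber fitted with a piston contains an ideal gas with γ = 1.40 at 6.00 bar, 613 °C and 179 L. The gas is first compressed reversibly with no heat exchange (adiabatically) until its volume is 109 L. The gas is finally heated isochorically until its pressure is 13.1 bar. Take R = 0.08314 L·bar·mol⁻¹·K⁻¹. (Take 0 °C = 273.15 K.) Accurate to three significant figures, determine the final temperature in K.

T₃ ≈ 1.18e+03 K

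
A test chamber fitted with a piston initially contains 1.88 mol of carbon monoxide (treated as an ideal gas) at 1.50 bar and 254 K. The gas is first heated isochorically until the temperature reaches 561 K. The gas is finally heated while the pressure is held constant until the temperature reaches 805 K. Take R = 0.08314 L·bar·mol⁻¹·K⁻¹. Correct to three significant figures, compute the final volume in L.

From PV = nRT: V₁ = nRT₁/P₁ = 26.47 L.
V constant ⇒ P ∝ T: V₂ = V₁; P₂ = P₁·(T₂/T₁) = 3.313 bar.
Isobaric, so V/T is constant: P₃ = P₂; V₃ = V₂·(T₃/T₂) = 37.98 L.

V₃ ≈ 38.0 L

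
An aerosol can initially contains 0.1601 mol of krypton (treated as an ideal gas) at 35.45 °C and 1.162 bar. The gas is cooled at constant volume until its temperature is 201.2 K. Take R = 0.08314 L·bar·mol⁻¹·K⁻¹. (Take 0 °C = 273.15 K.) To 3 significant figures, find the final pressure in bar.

P₂ ≈ 0.758 bar

Convert: T₁ = 308.6 K.
From PV = nRT: V₁ = nRT₁/P₁ = 3.535 L.
Isochoric, so P/T is constant: V₂ = V₁; P₂ = P₁·(T₂/T₁) = 0.7576 bar.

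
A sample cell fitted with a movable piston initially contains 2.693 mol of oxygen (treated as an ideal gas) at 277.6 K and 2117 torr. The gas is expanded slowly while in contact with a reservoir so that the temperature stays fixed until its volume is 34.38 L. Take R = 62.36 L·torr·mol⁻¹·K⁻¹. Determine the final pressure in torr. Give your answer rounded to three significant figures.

From PV = nRT: V₁ = nRT₁/P₁ = 22.02 L.
T constant ⇒ Boyle's law P V = const: T₂ = T₁; P₂ = P₁·(V₁/V₂) = 1356 torr.

P₂ ≈ 1.36e+03 torr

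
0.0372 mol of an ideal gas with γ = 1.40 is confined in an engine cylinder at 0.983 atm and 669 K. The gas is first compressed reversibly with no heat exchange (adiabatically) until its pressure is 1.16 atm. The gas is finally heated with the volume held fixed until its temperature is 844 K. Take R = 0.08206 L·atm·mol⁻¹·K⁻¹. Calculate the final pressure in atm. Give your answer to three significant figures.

P₃ ≈ 1.40 atm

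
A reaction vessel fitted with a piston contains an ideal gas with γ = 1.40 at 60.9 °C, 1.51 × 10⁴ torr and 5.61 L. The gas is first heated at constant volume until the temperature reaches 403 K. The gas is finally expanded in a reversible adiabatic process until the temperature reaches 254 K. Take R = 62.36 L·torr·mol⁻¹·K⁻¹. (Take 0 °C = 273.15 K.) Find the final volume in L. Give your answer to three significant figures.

Convert: T₁ = 334.0 K.
Isochoric, so P/T is constant: V₂ = V₁; P₂ = P₁·(T₂/T₁) = 1.822e+04 torr.
Adiabatic (γ = 1.40), T V^(γ−1) and P V^γ constant: P₃ = P₂·(T₃/T₂)^(γ/(γ−1)) = 3621 torr; V₃ = V₂·(T₂/T₃)^(1/(γ−1)) = 17.79 L.

V₃ ≈ 17.8 L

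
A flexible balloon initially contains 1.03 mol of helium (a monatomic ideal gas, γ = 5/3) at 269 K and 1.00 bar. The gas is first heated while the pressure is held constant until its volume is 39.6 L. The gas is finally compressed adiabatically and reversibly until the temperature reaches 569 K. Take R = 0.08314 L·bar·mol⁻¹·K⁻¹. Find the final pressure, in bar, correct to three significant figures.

P₃ ≈ 1.68 bar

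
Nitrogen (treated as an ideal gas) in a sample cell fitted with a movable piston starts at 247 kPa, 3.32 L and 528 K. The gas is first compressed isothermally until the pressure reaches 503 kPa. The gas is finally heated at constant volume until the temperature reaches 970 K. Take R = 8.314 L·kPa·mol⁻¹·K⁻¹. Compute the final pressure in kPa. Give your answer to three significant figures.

P₃ ≈ 924 kPa

T constant ⇒ Boyle's law P V = const: T₂ = T₁; V₂ = V₁·(P₁/P₂) = 1.630 L.
V constant ⇒ P ∝ T: V₃ = V₂; P₃ = P₂·(T₃/T₂) = 924.1 kPa.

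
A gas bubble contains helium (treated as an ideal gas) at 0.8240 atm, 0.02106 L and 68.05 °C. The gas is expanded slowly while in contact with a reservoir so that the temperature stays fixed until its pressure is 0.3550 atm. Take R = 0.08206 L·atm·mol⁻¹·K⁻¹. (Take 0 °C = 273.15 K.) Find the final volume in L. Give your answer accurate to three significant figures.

Convert: T₁ = 341.2 K.
Isothermal, so P V is constant: T₂ = T₁; V₂ = V₁·(P₁/P₂) = 0.04888 L.

V₂ ≈ 0.0489 L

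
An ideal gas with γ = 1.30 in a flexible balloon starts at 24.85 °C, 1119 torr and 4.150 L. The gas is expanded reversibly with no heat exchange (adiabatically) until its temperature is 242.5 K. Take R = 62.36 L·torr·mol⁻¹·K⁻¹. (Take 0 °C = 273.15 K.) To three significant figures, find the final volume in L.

V₂ ≈ 8.25 L

Convert: T₁ = 298.0 K.
Adiabatic (γ = 1.30), T V^(γ−1) and P V^γ constant: P₂ = P₁·(T₂/T₁)^(γ/(γ−1)) = 458.1 torr; V₂ = V₁·(T₁/T₂)^(1/(γ−1)) = 8.249 L.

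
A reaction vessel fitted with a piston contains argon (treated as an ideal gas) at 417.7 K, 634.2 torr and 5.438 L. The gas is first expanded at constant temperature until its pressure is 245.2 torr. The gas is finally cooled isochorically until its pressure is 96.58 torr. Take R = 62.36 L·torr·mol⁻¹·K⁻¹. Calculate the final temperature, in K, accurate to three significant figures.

Isothermal, so P V is constant: T₂ = T₁; V₂ = V₁·(P₁/P₂) = 14.07 L.
Isochoric, so P/T is constant: V₃ = V₂; T₃ = T₂·(P₃/P₂) = 164.5 K.

T₃ ≈ 165 K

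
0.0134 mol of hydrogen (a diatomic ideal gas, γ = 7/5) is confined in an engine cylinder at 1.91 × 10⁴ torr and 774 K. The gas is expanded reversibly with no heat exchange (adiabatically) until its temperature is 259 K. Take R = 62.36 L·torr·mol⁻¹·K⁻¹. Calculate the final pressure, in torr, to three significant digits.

From PV = nRT: V₁ = nRT₁/P₁ = 0.03386 L.
Reversible adiabatic, γ = 7/5: P₂ = P₁·(T₂/T₁)^(γ/(γ−1)) = 414.0 torr; V₂ = V₁·(T₁/T₂)^(1/(γ−1)) = 0.5228 L.

P₂ ≈ 414 torr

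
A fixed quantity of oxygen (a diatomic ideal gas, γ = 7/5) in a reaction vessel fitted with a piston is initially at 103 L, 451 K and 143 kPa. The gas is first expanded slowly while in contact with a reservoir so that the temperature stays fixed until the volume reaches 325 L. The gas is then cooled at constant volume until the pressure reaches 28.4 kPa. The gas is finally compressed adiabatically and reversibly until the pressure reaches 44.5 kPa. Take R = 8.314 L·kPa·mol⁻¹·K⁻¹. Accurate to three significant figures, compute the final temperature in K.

Isothermal, so P V is constant: T₂ = T₁; P₂ = P₁·(V₁/V₂) = 45.32 kPa.
Isochoric, so P/T is constant: V₃ = V₂; T₃ = T₂·(P₃/P₂) = 282.6 K.
Adiabatic (γ = 7/5), T V^(γ−1) and P V^γ constant: T₄ = T₃·(P₄/P₃)^((γ−1)/γ) = 321.3 K; V₄ = V₃·(P₃/P₄)^(1/γ) = 235.8 L.

T₄ ≈ 321 K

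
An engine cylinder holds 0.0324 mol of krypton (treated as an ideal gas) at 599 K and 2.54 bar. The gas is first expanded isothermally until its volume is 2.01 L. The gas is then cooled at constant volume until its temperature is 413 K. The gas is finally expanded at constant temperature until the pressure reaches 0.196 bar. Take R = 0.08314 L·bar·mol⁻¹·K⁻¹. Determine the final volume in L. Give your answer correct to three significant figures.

From PV = nRT: V₁ = nRT₁/P₁ = 0.6353 L.
T constant ⇒ Boyle's law P V = const: T₂ = T₁; P₂ = P₁·(V₁/V₂) = 0.8028 bar.
V constant ⇒ P ∝ T: V₃ = V₂; P₃ = P₂·(T₃/T₂) = 0.5535 bar.
Isothermal, so P V is constant: T₄ = T₃; V₄ = V₃·(P₃/P₄) = 5.676 L.

V₄ ≈ 5.68 L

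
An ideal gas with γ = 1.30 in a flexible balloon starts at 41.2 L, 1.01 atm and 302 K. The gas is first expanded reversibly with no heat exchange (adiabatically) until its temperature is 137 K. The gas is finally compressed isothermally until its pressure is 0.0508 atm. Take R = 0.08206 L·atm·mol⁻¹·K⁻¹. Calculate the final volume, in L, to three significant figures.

V₃ ≈ 372 L

Adiabatic (γ = 1.30), T V^(γ−1) and P V^γ constant: P₂ = P₁·(T₂/T₁)^(γ/(γ−1)) = 0.03287 atm; V₂ = V₁·(T₁/T₂)^(1/(γ−1)) = 574.4 L.
Isothermal, so P V is constant: T₃ = T₂; V₃ = V₂·(P₂/P₃) = 371.6 L.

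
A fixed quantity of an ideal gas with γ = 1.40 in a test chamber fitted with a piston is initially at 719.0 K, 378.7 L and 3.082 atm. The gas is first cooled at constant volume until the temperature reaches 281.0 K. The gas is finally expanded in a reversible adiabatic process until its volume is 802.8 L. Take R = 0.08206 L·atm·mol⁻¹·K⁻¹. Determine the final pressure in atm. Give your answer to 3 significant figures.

P₃ ≈ 0.421 atm

Isochoric, so P/T is constant: V₂ = V₁; P₂ = P₁·(T₂/T₁) = 1.205 atm.
Reversible adiabatic, γ = 1.40: T₃ = T₂·(V₂/V₃)^(γ−1) = 208.1 K; P₃ = P₂·(V₂/V₃)^γ = 0.4207 atm.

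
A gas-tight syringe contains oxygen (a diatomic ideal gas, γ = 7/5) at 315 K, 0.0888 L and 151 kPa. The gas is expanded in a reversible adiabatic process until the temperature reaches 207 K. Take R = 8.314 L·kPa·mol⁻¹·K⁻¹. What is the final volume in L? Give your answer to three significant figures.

Reversible adiabatic, γ = 7/5: P₂ = P₁·(T₂/T₁)^(γ/(γ−1)) = 34.74 kPa; V₂ = V₁·(T₁/T₂)^(1/(γ−1)) = 0.2537 L.

V₂ ≈ 0.254 L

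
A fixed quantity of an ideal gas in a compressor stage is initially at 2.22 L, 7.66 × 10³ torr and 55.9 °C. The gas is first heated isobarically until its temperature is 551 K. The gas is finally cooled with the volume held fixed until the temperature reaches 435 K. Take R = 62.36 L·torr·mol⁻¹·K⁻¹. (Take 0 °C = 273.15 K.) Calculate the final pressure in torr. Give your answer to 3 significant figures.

P₃ ≈ 6.05e+03 torr

Convert: T₁ = 329.0 K.
Isobaric, so V/T is constant: P₂ = P₁; V₂ = V₁·(T₂/T₁) = 3.717 L.
V constant ⇒ P ∝ T: V₃ = V₂; P₃ = P₂·(T₃/T₂) = 6047 torr.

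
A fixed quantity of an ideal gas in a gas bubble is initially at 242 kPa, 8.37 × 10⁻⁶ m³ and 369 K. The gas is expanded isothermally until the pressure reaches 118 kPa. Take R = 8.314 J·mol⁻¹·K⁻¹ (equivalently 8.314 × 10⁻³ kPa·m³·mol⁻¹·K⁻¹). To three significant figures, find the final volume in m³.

V₂ ≈ 1.72e-05 m³

T constant ⇒ Boyle's law P V = const: T₂ = T₁; V₂ = V₁·(P₁/P₂) = 1.717e-05 m³.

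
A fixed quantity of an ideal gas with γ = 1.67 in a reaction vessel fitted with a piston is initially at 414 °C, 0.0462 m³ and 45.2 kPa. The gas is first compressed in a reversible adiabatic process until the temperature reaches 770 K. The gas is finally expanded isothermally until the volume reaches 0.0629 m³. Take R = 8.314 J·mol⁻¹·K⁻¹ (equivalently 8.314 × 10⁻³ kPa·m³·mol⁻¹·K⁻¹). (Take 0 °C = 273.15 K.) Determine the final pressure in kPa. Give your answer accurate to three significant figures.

Convert: T₁ = 687.1 K.
Reversible adiabatic, γ = 1.67: P₂ = P₁·(T₂/T₁)^(γ/(γ−1)) = 60.03 kPa; V₂ = V₁·(T₁/T₂)^(1/(γ−1)) = 0.03898 m³.
T constant ⇒ Boyle's law P V = const: T₃ = T₂; P₃ = P₂·(V₂/V₃) = 37.20 kPa.

P₃ ≈ 37.2 kPa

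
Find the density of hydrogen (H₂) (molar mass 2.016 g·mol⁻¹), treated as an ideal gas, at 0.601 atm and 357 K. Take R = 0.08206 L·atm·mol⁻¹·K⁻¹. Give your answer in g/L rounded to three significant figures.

ρ = PM/(RT) = (0.601 × 2.016) / (0.08206 × 357.0)

ρ ≈ 0.0414 g/L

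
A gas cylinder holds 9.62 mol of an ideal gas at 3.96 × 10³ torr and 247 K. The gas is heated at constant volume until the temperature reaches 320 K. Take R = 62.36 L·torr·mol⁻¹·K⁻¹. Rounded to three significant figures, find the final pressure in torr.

From PV = nRT: V₁ = nRT₁/P₁ = 37.42 L.
Isochoric, so P/T is constant: V₂ = V₁; P₂ = P₁·(T₂/T₁) = 5130 torr.

P₂ ≈ 5.13e+03 torr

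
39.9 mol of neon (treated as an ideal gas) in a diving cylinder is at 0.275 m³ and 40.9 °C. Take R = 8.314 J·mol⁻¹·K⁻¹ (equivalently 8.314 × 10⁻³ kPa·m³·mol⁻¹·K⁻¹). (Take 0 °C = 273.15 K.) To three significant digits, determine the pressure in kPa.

P ≈ 379 kPa

Convert: T = 314.05 K.
PV = nRT ⇒ P = nRT/V = (39.9 × 8.314 × 10⁻³ × 314.05) / 0.275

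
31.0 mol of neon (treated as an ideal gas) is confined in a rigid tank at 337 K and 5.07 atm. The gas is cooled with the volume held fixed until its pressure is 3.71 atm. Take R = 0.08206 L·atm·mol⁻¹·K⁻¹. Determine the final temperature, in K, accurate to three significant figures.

From PV = nRT: V₁ = nRT₁/P₁ = 169.1 L.
V constant ⇒ P ∝ T: V₂ = V₁; T₂ = T₁·(P₂/P₁) = 246.6 K.

T₂ ≈ 247 K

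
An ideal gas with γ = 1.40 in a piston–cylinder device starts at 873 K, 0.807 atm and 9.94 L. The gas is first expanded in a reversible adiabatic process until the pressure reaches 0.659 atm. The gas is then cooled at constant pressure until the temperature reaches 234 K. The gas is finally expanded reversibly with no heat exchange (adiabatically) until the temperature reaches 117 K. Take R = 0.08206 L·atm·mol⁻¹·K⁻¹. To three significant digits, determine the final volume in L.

V₄ ≈ 18.5 L

Reversible adiabatic, γ = 1.40: T₂ = T₁·(P₂/P₁)^((γ−1)/γ) = 823.9 K; V₂ = V₁·(P₁/P₂)^(1/γ) = 11.49 L.
Isobaric, so V/T is constant: P₃ = P₂; V₃ = V₂·(T₃/T₂) = 3.263 L.
Adiabatic (γ = 1.40), T V^(γ−1) and P V^γ constant: P₄ = P₃·(T₄/T₃)^(γ/(γ−1)) = 0.05825 atm; V₄ = V₃·(T₃/T₄)^(1/(γ−1)) = 18.46 L.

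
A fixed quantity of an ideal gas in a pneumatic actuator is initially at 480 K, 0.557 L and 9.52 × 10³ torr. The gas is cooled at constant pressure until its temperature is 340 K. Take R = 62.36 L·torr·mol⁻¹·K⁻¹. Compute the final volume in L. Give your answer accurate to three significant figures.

V₂ ≈ 0.395 L

Isobaric, so V/T is constant: P₂ = P₁; V₂ = V₁·(T₂/T₁) = 0.3945 L.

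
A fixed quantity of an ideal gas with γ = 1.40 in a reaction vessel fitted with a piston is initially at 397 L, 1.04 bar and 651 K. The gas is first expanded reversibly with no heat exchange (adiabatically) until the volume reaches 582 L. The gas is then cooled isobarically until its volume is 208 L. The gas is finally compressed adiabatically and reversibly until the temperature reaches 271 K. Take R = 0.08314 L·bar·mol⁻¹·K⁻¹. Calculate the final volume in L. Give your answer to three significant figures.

Reversible adiabatic, γ = 1.40: T₂ = T₁·(V₁/V₂)^(γ−1) = 558.6 K; P₂ = P₁·(V₁/V₂)^γ = 0.6088 bar.
Isobaric, so V/T is constant: P₃ = P₂; T₃ = T₂·(V₃/V₂) = 199.6 K.
Adiabatic (γ = 1.40), T V^(γ−1) and P V^γ constant: P₄ = P₃·(T₄/T₃)^(γ/(γ−1)) = 1.774 bar; V₄ = V₃·(T₃/T₄)^(1/(γ−1)) = 96.90 L.

V₄ ≈ 96.9 L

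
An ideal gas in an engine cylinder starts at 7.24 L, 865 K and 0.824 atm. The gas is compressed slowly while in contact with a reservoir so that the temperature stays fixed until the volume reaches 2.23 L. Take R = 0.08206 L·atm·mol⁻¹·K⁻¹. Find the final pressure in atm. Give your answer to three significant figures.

T constant ⇒ Boyle's law P V = const: T₂ = T₁; P₂ = P₁·(V₁/V₂) = 2.675 atm.

P₂ ≈ 2.68 atm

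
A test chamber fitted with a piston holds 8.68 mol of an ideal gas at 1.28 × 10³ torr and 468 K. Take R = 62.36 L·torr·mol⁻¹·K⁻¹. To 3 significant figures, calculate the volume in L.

V ≈ 198 L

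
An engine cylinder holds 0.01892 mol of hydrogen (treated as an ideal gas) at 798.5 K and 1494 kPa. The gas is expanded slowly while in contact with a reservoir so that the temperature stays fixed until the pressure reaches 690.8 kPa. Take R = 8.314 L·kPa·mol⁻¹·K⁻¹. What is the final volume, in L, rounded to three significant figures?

From PV = nRT: V₁ = nRT₁/P₁ = 0.08407 L.
Isothermal, so P V is constant: T₂ = T₁; V₂ = V₁·(P₁/P₂) = 0.1818 L.

V₂ ≈ 0.182 L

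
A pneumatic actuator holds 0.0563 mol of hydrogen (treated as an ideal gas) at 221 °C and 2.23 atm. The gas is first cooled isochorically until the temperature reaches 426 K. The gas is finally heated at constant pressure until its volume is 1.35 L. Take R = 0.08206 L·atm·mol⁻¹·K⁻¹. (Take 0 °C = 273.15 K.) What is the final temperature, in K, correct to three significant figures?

Convert: T₁ = 494.1 K.
From PV = nRT: V₁ = nRT₁/P₁ = 1.024 L.
V constant ⇒ P ∝ T: V₂ = V₁; P₂ = P₁·(T₂/T₁) = 1.922 atm.
Isobaric, so V/T is constant: P₃ = P₂; T₃ = T₂·(V₃/V₂) = 561.8 K.

T₃ ≈ 562 K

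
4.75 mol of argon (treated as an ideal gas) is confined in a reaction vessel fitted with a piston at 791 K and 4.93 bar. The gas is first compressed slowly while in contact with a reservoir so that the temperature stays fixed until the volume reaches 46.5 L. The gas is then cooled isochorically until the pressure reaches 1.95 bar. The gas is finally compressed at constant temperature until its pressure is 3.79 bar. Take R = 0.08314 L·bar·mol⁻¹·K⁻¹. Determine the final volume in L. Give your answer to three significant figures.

V₄ ≈ 23.9 L

From PV = nRT: V₁ = nRT₁/P₁ = 63.36 L.
T constant ⇒ Boyle's law P V = const: T₂ = T₁; P₂ = P₁·(V₁/V₂) = 6.718 bar.
V constant ⇒ P ∝ T: V₃ = V₂; T₃ = T₂·(P₃/P₂) = 229.6 K.
T constant ⇒ Boyle's law P V = const: T₄ = T₃; V₄ = V₃·(P₃/P₄) = 23.92 L.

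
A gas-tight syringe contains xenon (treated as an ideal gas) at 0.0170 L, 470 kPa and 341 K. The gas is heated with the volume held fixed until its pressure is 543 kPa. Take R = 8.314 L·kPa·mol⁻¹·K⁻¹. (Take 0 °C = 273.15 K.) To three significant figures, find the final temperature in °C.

Isochoric, so P/T is constant: V₂ = V₁; T₂ = T₁·(P₂/P₁) = 394.0 K.

T₂ ≈ 121 °C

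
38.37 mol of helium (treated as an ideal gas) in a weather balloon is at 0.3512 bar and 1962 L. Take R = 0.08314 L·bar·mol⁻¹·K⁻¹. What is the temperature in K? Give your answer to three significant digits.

T ≈ 216 K

PV = nRT ⇒ T = PV/(nR) = (0.3512 × 1962) / (38.37 × 0.08314)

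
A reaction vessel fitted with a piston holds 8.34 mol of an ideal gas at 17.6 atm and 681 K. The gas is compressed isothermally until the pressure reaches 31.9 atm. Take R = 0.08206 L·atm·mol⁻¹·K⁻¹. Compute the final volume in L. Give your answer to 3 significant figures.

From PV = nRT: V₁ = nRT₁/P₁ = 26.48 L.
T constant ⇒ Boyle's law P V = const: T₂ = T₁; V₂ = V₁·(P₁/P₂) = 14.61 L.

V₂ ≈ 14.6 L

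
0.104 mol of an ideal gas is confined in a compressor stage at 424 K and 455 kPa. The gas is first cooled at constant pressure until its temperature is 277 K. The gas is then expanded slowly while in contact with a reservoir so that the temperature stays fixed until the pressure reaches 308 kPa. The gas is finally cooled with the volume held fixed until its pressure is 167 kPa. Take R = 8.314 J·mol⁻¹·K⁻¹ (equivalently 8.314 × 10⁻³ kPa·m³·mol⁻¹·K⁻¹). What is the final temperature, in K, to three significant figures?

T₄ ≈ 150 K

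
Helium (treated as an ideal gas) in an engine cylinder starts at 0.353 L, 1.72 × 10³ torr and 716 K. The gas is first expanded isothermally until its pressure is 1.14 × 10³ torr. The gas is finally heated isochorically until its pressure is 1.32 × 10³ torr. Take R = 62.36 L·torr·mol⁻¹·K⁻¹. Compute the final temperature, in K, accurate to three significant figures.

T constant ⇒ Boyle's law P V = const: T₂ = T₁; V₂ = V₁·(P₁/P₂) = 0.5326 L.
V constant ⇒ P ∝ T: V₃ = V₂; T₃ = T₂·(P₃/P₂) = 829.1 K.

T₃ ≈ 829 K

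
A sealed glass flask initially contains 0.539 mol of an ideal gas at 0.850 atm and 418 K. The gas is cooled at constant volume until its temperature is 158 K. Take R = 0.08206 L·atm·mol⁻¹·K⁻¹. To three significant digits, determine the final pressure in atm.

P₂ ≈ 0.321 atm

From PV = nRT: V₁ = nRT₁/P₁ = 21.75 L.
V constant ⇒ P ∝ T: V₂ = V₁; P₂ = P₁·(T₂/T₁) = 0.3213 atm.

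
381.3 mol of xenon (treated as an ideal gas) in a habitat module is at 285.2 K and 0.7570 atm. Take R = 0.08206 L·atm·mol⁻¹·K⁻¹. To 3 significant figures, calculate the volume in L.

PV = nRT ⇒ V = nRT/P = (381.3 × 0.08206 × 285.2) / 0.7570

V ≈ 1.18e+04 L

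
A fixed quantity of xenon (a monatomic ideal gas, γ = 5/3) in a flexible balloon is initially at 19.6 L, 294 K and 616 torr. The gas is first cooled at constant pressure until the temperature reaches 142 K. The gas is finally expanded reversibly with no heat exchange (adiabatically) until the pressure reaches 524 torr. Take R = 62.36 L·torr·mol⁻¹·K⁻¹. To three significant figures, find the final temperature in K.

P constant ⇒ V ∝ T: P₂ = P₁; V₂ = V₁·(T₂/T₁) = 9.467 L.
Reversible adiabatic, γ = 5/3: T₃ = T₂·(P₃/P₂)^((γ−1)/γ) = 133.1 K; V₃ = V₂·(P₂/P₃)^(1/γ) = 10.43 L.

T₃ ≈ 133 K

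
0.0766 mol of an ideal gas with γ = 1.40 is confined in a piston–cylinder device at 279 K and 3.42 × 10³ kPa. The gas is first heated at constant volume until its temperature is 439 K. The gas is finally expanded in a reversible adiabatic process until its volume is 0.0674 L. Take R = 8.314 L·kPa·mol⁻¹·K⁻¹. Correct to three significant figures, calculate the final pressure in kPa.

P₃ ≈ 3.74e+03 kPa

From PV = nRT: V₁ = nRT₁/P₁ = 0.05195 L.
Isochoric, so P/T is constant: V₂ = V₁; P₂ = P₁·(T₂/T₁) = 5381 kPa.
Adiabatic (γ = 1.40), T V^(γ−1) and P V^γ constant: T₃ = T₂·(V₂/V₃)^(γ−1) = 395.6 K; P₃ = P₂·(V₂/V₃)^γ = 3738 kPa.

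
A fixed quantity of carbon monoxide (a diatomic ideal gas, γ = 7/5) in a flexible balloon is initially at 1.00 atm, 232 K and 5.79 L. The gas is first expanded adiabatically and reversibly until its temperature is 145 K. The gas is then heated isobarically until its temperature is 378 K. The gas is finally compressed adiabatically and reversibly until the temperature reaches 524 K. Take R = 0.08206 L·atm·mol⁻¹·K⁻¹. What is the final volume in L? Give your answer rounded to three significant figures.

V₄ ≈ 21.6 L

Adiabatic (γ = 7/5), T V^(γ−1) and P V^γ constant: P₂ = P₁·(T₂/T₁)^(γ/(γ−1)) = 0.1930 atm; V₂ = V₁·(T₁/T₂)^(1/(γ−1)) = 18.75 L.
P constant ⇒ V ∝ T: P₃ = P₂; V₃ = V₂·(T₃/T₂) = 48.88 L.
Reversible adiabatic, γ = 7/5: P₄ = P₃·(T₄/T₃)^(γ/(γ−1)) = 0.6054 atm; V₄ = V₃·(T₃/T₄)^(1/(γ−1)) = 21.60 L.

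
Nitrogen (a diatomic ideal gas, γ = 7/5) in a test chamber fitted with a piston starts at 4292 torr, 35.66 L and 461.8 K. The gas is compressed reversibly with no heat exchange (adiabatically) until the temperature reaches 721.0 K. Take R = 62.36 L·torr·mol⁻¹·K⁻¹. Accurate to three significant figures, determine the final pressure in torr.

Reversible adiabatic, γ = 7/5: P₂ = P₁·(T₂/T₁)^(γ/(γ−1)) = 2.041e+04 torr; V₂ = V₁·(T₁/T₂)^(1/(γ−1)) = 11.71 L.

P₂ ≈ 2.04e+04 torr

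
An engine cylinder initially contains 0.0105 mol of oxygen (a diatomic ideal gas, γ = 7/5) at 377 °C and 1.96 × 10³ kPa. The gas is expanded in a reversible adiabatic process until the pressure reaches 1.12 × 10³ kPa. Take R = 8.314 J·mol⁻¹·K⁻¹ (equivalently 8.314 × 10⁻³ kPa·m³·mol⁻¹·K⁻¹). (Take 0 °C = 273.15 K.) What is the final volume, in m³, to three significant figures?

V₂ ≈ 4.32e-05 m³

Convert: T₁ = 650.1 K.
From PV = nRT: V₁ = nRT₁/P₁ = 2.896e-05 m³.
Adiabatic (γ = 7/5), T V^(γ−1) and P V^γ constant: T₂ = T₁·(P₂/P₁)^((γ−1)/γ) = 554.1 K; V₂ = V₁·(P₁/P₂)^(1/γ) = 4.319e-05 m³.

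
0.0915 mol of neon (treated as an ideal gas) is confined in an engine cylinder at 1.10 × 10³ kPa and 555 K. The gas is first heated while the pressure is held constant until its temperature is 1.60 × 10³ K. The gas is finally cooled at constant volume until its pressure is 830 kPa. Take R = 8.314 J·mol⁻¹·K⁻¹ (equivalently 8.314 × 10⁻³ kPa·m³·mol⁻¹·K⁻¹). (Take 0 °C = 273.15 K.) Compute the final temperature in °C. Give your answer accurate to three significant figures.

From PV = nRT: V₁ = nRT₁/P₁ = 0.0003838 m³.
Isobaric, so V/T is constant: P₂ = P₁; V₂ = V₁·(T₂/T₁) = 0.001107 m³.
Isochoric, so P/T is constant: V₃ = V₂; T₃ = T₂·(P₃/P₂) = 1207 K.

T₃ ≈ 934 °C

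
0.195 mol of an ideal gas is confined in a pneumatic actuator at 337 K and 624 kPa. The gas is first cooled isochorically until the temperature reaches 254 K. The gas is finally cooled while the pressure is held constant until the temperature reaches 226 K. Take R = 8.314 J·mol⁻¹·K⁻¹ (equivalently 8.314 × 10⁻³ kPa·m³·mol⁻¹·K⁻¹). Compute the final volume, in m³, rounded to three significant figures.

From PV = nRT: V₁ = nRT₁/P₁ = 0.0008756 m³.
Isochoric, so P/T is constant: V₂ = V₁; P₂ = P₁·(T₂/T₁) = 470.3 kPa.
Isobaric, so V/T is constant: P₃ = P₂; V₃ = V₂·(T₃/T₂) = 0.0007790 m³.

V₃ ≈ 0.000779 m³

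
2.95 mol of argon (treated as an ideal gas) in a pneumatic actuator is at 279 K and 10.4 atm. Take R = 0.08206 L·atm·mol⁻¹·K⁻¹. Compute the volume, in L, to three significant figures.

PV = nRT ⇒ V = nRT/P = (2.95 × 0.08206 × 279) / 10.4

V ≈ 6.49 L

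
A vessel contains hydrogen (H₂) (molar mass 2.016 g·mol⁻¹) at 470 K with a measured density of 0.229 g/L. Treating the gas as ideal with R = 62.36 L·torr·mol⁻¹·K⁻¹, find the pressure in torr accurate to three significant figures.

ρ = PM/(RT) ⇒ P = ρRT/M = (0.229 × 62.36 × 470.0) / 2.016

P ≈ 3.33e+03 torr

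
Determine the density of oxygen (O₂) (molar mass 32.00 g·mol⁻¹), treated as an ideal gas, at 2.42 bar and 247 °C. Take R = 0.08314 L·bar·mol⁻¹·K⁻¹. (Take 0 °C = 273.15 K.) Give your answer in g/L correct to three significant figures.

ρ = PM/(RT) = (2.42 × 32.00) / (0.08314 × 520.1)

ρ ≈ 1.79 g/L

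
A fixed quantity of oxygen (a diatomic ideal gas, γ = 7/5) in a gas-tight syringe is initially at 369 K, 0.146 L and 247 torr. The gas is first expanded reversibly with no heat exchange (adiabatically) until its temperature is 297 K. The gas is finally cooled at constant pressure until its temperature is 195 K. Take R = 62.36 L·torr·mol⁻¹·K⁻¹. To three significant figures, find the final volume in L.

V₃ ≈ 0.165 L

Reversible adiabatic, γ = 7/5: P₂ = P₁·(T₂/T₁)^(γ/(γ−1)) = 115.5 torr; V₂ = V₁·(T₁/T₂)^(1/(γ−1)) = 0.2512 L.
P constant ⇒ V ∝ T: P₃ = P₂; V₃ = V₂·(T₃/T₂) = 0.1649 L.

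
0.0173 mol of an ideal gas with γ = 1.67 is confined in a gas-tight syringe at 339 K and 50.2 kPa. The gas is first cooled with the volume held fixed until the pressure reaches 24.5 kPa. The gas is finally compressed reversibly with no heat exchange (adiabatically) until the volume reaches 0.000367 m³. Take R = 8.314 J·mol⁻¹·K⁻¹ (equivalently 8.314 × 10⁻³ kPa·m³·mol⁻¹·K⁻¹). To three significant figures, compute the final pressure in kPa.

From PV = nRT: V₁ = nRT₁/P₁ = 0.0009713 m³.
Isochoric, so P/T is constant: V₂ = V₁; T₂ = T₁·(P₂/P₁) = 165.4 K.
Adiabatic (γ = 1.67), T V^(γ−1) and P V^γ constant: T₃ = T₂·(V₂/V₃)^(γ−1) = 317.6 K; P₃ = P₂·(V₂/V₃)^γ = 124.5 kPa.

P₃ ≈ 124 kPa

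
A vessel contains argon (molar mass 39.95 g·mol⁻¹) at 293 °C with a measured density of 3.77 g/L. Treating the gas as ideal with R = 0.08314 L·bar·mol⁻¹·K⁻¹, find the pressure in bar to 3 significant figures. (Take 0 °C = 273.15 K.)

ρ = PM/(RT) ⇒ P = ρRT/M = (3.77 × 0.08314 × 566.1) / 39.95

P ≈ 4.44 bar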